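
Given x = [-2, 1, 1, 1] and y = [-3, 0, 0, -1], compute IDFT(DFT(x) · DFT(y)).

(x ⊛ y)[n] = Σ(m=0 to 3) x[m] · y[(n-m) mod 4]

Computing each output sample:
(x ⊛ y)[0] = 5
(x ⊛ y)[1] = -4
(x ⊛ y)[2] = -4
(x ⊛ y)[3] = -1

x ⊛ y = [5, -4, -4, -1]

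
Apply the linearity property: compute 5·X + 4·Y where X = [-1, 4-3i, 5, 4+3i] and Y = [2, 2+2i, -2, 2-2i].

By linearity: DFT(5x + 4y) = 5·DFT(x) + 4·DFT(y)
= 5·[-1, 4-3i, 5, 4+3i] + 4·[2, 2+2i, -2, 2-2i]

Computing element-wise:
Z[0] = 5·(-1) + 4·(2) = 3
Z[1] = 5·(4-3i) + 4·(2+2i) = 28-7i
Z[2] = 5·(5) + 4·(-2) = 17
Z[3] = 5·(4+3i) + 4·(2-2i) = 28+7i

DFT(5x + 4y) = 5·X + 4·Y = [3, 28-7i, 17, 28+7i]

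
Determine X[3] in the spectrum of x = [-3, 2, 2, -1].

X[3] = Σ(n=0 to 3) x[n] · ω_4^(3n) where ω_4 = e^(-2πi/4)
= (-3)·ω_4^0 + (2)·ω_4^3 + (2)·ω_4^6 + (-1)·ω_4^9

X[3] = -5+3i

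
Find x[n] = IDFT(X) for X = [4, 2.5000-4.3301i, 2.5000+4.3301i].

x[n] = (1/3) Σ(k=0 to 2) X[k] · e^(2πikn/3)

Computing each x[n]:
x[0] = 3
x[1] = 3
x[2] = -2

x = [3, 3, -2]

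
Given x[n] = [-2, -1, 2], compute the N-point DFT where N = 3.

X[k] = Σ(n=0 to 2) x[n] · ω_3^(nk)
where ω_3 = e^(-2πi/3)

Computing each X[k]:
X[0] = -1
X[1] = -2.5000+2.5981i
X[2] = -2.5000-2.5981i

X = [-1, -2.5000+2.5981i, -2.5000-2.5981i]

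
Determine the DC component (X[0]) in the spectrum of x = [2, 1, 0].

X[0] = Σ(n=0 to 2) x[n] · ω_3^0 = Σ x[n]
= (2) + (1) + (0)

X[0] = 3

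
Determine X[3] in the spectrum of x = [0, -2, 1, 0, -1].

X[3] = Σ(n=0 to 4) x[n] · ω_5^(3n) where ω_5 = e^(-2πi/5)
= (0)·ω_5^0 + (-2)·ω_5^3 + (1)·ω_5^6 + (0)·ω_5^9 + (-1)·ω_5^12

X[3] = 2.7361-1.5388i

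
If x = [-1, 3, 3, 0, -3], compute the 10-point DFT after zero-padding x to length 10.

Original 5-point DFT: [2, -3.4271-7.4697i, -0.0729-0.6735i, -0.0729+0.6735i, -3.4271+7.4697i]
Zero-padded 10-point DFT provides frequency interpolation.

DFT_10([x, 0, ...]) = [2, 4.7812-2.8532i, -3.4271-7.4697i, -5.2812+1.7634i, -0.0729-0.6735i, -4, -0.0729+0.6735i, -5.2812-1.7634i, -3.4271+7.4697i, 4.7812+2.8532i]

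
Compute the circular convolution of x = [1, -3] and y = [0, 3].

(x ⊛ y)[n] = Σ(m=0 to 1) x[m] · y[(n-m) mod 2]

Computing each output sample:
(x ⊛ y)[0] = -9
(x ⊛ y)[1] = 3

x ⊛ y = [-9, 3]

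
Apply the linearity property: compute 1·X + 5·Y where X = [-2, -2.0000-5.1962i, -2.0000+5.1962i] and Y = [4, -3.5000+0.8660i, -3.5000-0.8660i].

By linearity: DFT(1x + 5y) = 1·DFT(x) + 5·DFT(y)
= 1·[-2, -2.0000-5.1962i, -2.0000+5.1962i] + 5·[4, -3.5000+0.8660i, -3.5000-0.8660i]

Computing element-wise:
Z[0] = 1·(-2) + 5·(4) = 18
Z[1] = 1·(-2.0000-5.1962i) + 5·(-3.5000+0.8660i) = -19.5000-0.8662i
Z[2] = 1·(-2.0000+5.1962i) + 5·(-3.5000-0.8660i) = -19.5000+0.8662i

DFT(1x + 5y) = 1·X + 5·Y = [18, -19.5000-0.8662i, -19.5000+0.8662i]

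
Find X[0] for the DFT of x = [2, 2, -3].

X[0] = Σ(n=0 to 2) x[n] · ω_3^0 = Σ x[n]
= (2) + (2) + (-3)

X[0] = 1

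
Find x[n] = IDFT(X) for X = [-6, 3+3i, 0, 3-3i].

x[n] = (1/4) Σ(k=0 to 3) X[k] · e^(2πikn/4)

Computing each x[n]:
x[0] = 0
x[1] = -3
x[2] = -3
x[3] = 0

x = [0, -3, -3, 0]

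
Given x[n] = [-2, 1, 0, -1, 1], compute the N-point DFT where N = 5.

X[k] = Σ(n=0 to 4) x[n] · ω_5^(nk)
where ω_5 = e^(-2πi/5)

Computing each X[k]:
X[0] = -1
X[1] = -0.5729-0.5878i
X[2] = -3.9271+0.9511i
X[3] = -3.9271-0.9511i
X[4] = -0.5729+0.5878i

X = [-1, -0.5729-0.5878i, -3.9271+0.9511i, -3.9271-0.9511i, -0.5729+0.5878i]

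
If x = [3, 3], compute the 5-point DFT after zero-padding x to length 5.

Original 2-point DFT: [6, 0]
Zero-padded 5-point DFT provides frequency interpolation.

DFT_5([x, 0, ...]) = [6, 3.9271-2.8532i, 0.5729-1.7634i, 0.5729+1.7634i, 3.9271+2.8532i]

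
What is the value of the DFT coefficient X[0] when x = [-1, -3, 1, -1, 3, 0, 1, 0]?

X[0] = Σ(n=0 to 7) x[n] · ω_8^0 = Σ x[n]
= (-1) + (-3) + (1) + (-1) + (3) + (0) + (1) + (0)

X[0] = 0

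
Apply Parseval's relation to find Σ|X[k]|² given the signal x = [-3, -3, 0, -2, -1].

Parseval: Σ|x[n]|² = (1/N)Σ|X[k]|², so Σ|X[k]|² = N·Σ|x[n]|² = 5·23.0000

Σ|X[k]|² = N·Σ|x[n]|² = 5·23.0000 = 115.0000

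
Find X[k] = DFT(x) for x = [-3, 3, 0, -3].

X[k] = Σ(n=0 to 3) x[n] · ω_4^(nk)
where ω_4 = e^(-2πi/4)

Computing each X[k]:
X[0] = -3
X[1] = -3-6i
X[2] = -3
X[3] = -3+6i

X = [-3, -3-6i, -3, -3+6i]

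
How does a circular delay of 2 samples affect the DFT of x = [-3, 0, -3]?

Time shift by 2: X_shifted[k] = ω_3^(2k) · X[k]
Shifted x = [0, -3, -3]

DFT(x[n-2]) = [-6, 3, 3]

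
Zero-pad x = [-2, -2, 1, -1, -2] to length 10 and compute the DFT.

Original 5-point DFT: [-6, -3.2361-1.1756i, 1.2361+1.9021i, 1.2361-1.9021i, -3.2361+1.1756i]
Zero-padded 10-point DFT provides frequency interpolation.

DFT_10([x, 0, ...]) = [-6, -1.3820+2.3511i, -3.2361-1.1756i, -3.6180+3.8042i, 1.2361+1.9021i, 0, 1.2361-1.9021i, -3.6180-3.8042i, -3.2361+1.1756i, -1.3820-2.3511i]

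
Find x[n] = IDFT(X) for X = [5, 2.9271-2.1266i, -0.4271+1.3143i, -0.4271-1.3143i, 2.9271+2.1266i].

x[n] = (1/5) Σ(k=0 to 4) X[k] · e^(2πikn/5)

Computing each x[n]:
x[0] = 2
x[1] = 2
x[2] = 1
x[3] = -1
x[4] = 1

x = [2, 2, 1, -1, 1]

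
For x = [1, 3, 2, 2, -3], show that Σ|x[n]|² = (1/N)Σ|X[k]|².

Time domain:
Σ|x[n]|² = |1|² + |3|² + |2|² + |2|² + |-3|² = 27.0000

Frequency domain:
(1/5)Σ|X[k]|² = (1/5)(|5|² + |-2.2361-5.7063i|² + |2.2361-3.5267i|² + |2.2361+3.5267i|² + |-2.2361+5.7063i|²) = (1/5)·135.0000 = 27.0000

Both sides agree, confirming Parseval's theorem.

Σ|x[n]|² = (1/N)Σ|X[k]|² = 27.0000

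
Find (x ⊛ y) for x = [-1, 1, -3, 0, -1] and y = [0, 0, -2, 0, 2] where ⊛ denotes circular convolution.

(x ⊛ y)[n] = Σ(m=0 to 4) x[m] · y[(n-m) mod 5]

Computing each output sample:
(x ⊛ y)[0] = 2
(x ⊛ y)[1] = -4
(x ⊛ y)[2] = 2
(x ⊛ y)[3] = -4
(x ⊛ y)[4] = 4

x ⊛ y = [2, -4, 2, -4, 4]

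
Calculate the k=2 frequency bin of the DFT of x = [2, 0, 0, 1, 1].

X[2] = Σ(n=0 to 4) x[n] · ω_5^(2n) where ω_5 = e^(-2πi/5)
= (2)·ω_5^0 + (0)·ω_5^2 + (0)·ω_5^4 + (1)·ω_5^6 + (1)·ω_5^8

X[2] = 1.5000-0.3633i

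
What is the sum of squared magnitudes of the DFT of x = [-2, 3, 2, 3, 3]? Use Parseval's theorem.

Parseval: Σ|x[n]|² = (1/N)Σ|X[k]|², so Σ|X[k]|² = N·Σ|x[n]|² = 5·35.0000

Σ|X[k]|² = N·Σ|x[n]|² = 5·35.0000 = 175.0000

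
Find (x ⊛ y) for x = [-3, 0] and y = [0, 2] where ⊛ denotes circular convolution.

(x ⊛ y)[n] = Σ(m=0 to 1) x[m] · y[(n-m) mod 2]

Computing each output sample:
(x ⊛ y)[0] = 0
(x ⊛ y)[1] = -6

x ⊛ y = [0, -6]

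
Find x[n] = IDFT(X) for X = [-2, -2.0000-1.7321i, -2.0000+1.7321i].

x[n] = (1/3) Σ(k=0 to 2) X[k] · e^(2πikn/3)

Computing each x[n]:
x[0] = -2
x[1] = 1
x[2] = -1

x = [-2, 1, -1]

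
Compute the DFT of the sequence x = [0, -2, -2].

X[k] = Σ(n=0 to 2) x[n] · ω_3^(nk)
where ω_3 = e^(-2πi/3)

Computing each X[k]:
X[0] = -4
X[1] = 2
X[2] = 2

X = [-4, 2, 2]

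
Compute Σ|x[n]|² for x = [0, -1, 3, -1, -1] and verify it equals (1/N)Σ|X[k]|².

Time domain:
Σ|x[n]|² = |0|² + |-1|² + |3|² + |-1|² + |-1|² = 12.0000

Frequency domain:
(1/5)Σ|X[k]|² = (1/5)(|0|² + |-2.2361-2.3511i|² + |2.2361+3.8042i|² + |2.2361-3.8042i|² + |-2.2361+2.3511i|²) = (1/5)·60.0000 = 12.0000

Both sides agree, confirming Parseval's theorem.

Σ|x[n]|² = (1/N)Σ|X[k]|² = 12.0000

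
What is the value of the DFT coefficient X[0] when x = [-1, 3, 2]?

X[0] = Σ(n=0 to 2) x[n] · ω_3^0 = Σ x[n]
= (-1) + (3) + (2)

X[0] = 4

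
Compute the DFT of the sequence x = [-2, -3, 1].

X[k] = Σ(n=0 to 2) x[n] · ω_3^(nk)
where ω_3 = e^(-2πi/3)

Computing each X[k]:
X[0] = -4
X[1] = -1.0000+3.4641i
X[2] = -1.0000-3.4641i

X = [-4, -1.0000+3.4641i, -1.0000-3.4641i]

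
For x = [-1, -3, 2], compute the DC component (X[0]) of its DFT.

X[0] = Σ(n=0 to 2) x[n] · ω_3^0 = Σ x[n]
= (-1) + (-3) + (2)

X[0] = -2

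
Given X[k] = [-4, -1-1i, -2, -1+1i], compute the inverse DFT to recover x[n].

x[n] = (1/4) Σ(k=0 to 3) X[k] · e^(2πikn/4)

Computing each x[n]:
x[0] = -2
x[1] = 0
x[2] = -1
x[3] = -1

x = [-2, 0, -1, -1]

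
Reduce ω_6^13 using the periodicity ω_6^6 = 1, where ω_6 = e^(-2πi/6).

Since ω_6^6 = 1, powers reduce modulo 6.
13 mod 6 = 1
So ω_6^13 = ω_6^1 = e^(-2πi·1/6)

ω_6^13 = ω_6^1 = 0.5000-0.8660i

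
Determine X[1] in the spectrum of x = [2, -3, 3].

X[1] = Σ(n=0 to 2) x[n] · ω_3^(1n) where ω_3 = e^(-2πi/3)
= (2)·ω_3^0 + (-3)·ω_3^1 + (3)·ω_3^2

X[1] = 2.0000+5.1962i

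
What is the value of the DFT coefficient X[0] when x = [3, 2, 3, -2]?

X[0] = Σ(n=0 to 3) x[n] · ω_4^0 = Σ x[n]
= (3) + (2) + (3) + (-2)

X[0] = 6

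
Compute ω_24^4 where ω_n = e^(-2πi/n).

ω_24^4 = e^(-2πi·4/24)
= cos(-2π·4/24) + i·sin(-2π·4/24)
= cos(-8π/24) + i·sin(-8π/24)

ω_24^4 = cos(-8π/24) + i·sin(-8π/24) = 0.5000-0.8660i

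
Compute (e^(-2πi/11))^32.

Since ω_11^11 = 1, powers reduce modulo 11.
32 mod 11 = 10
So ω_11^32 = ω_11^10 = e^(-2πi·10/11)

ω_11^32 = ω_11^10 = 0.8413+0.5406i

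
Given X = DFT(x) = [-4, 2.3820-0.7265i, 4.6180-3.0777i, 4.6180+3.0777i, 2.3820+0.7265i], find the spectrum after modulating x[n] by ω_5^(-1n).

Modulation property: DFT(ω_5^(-1n)·x[n]) = X[(k-1) mod 5], so circularly shift X by 1 positions.

X[k-1] = [2.3820+0.7265i, -4, 2.3820-0.7265i, 4.6180-3.0777i, 4.6180+3.0777i]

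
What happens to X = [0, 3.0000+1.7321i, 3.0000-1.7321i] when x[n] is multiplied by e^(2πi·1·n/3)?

Modulation property: DFT(ω_3^(-1n)·x[n]) = X[(k-1) mod 3], so circularly shift X by 1 positions.

X[k-1] = [3.0000-1.7321i, 0, 3.0000+1.7321i]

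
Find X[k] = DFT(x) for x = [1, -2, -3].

X[k] = Σ(n=0 to 2) x[n] · ω_3^(nk)
where ω_3 = e^(-2πi/3)

Computing each X[k]:
X[0] = -4
X[1] = 3.5000-0.8660i
X[2] = 3.5000+0.8660i

X = [-4, 3.5000-0.8660i, 3.5000+0.8660i]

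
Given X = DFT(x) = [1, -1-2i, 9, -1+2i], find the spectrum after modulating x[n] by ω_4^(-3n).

Modulation property: DFT(ω_4^(-3n)·x[n]) = X[(k-3) mod 4], so circularly shift X by 3 positions.

X[k-3] = [-1-2i, 9, -1+2i, 1]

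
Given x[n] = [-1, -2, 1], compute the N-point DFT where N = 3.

X[k] = Σ(n=0 to 2) x[n] · ω_3^(nk)
where ω_3 = e^(-2πi/3)

Computing each X[k]:
X[0] = -2
X[1] = -0.5000+2.5981i
X[2] = -0.5000-2.5981i

X = [-2, -0.5000+2.5981i, -0.5000-2.5981i]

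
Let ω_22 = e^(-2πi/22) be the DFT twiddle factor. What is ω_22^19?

ω_22^19 = e^(-2πi·19/22)
= cos(-2π·19/22) + i·sin(-2π·19/22)
= cos(-38π/22) + i·sin(-38π/22)

ω_22^19 = cos(-38π/22) + i·sin(-38π/22) = 0.6549+0.7557i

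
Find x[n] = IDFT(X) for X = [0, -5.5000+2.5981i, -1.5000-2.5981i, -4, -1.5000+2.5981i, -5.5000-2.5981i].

x[n] = (1/6) Σ(k=0 to 5) X[k] · e^(2πikn/6)

Computing each x[n]:
x[0] = -3
x[1] = 0
x[2] = -1
x[3] = 2
x[4] = 2
x[5] = 0

x = [-3, 0, -1, 2, 2, 0]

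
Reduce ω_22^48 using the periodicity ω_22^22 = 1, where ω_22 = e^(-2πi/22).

Since ω_22^22 = 1, powers reduce modulo 22.
48 mod 22 = 4
So ω_22^48 = ω_22^4 = e^(-2πi·4/22)

ω_22^48 = ω_22^4 = 0.4154-0.9096i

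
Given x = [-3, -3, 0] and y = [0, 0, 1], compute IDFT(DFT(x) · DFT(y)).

(x ⊛ y)[n] = Σ(m=0 to 2) x[m] · y[(n-m) mod 3]

Computing each output sample:
(x ⊛ y)[0] = -3
(x ⊛ y)[1] = 0
(x ⊛ y)[2] = -3

x ⊛ y = [-3, 0, -3]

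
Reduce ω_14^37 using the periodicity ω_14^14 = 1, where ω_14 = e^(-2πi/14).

Since ω_14^14 = 1, powers reduce modulo 14.
37 mod 14 = 9
So ω_14^37 = ω_14^9 = e^(-2πi·9/14)

ω_14^37 = ω_14^9 = -0.6235+0.7818i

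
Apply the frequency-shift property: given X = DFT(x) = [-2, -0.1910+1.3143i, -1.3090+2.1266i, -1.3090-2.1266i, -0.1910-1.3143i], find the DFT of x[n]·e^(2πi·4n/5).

Modulation property: DFT(ω_5^(-4n)·x[n]) = X[(k-4) mod 5], so circularly shift X by 4 positions.

X[k-4] = [-0.1910+1.3143i, -1.3090+2.1266i, -1.3090-2.1266i, -0.1910-1.3143i, -2]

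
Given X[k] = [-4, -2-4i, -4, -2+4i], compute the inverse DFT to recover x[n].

x[n] = (1/4) Σ(k=0 to 3) X[k] · e^(2πikn/4)

Computing each x[n]:
x[0] = -3
x[1] = 2
x[2] = -1
x[3] = -2

x = [-3, 2, -1, -2]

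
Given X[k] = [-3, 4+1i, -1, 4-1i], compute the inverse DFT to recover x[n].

x[n] = (1/4) Σ(k=0 to 3) X[k] · e^(2πikn/4)

Computing each x[n]:
x[0] = 1
x[1] = -1
x[2] = -3
x[3] = 0

x = [1, -1, -3, 0]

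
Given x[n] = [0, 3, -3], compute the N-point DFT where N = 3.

X[k] = Σ(n=0 to 2) x[n] · ω_3^(nk)
where ω_3 = e^(-2πi/3)

Computing each X[k]:
X[0] = 0
X[1] = -5.1962i
X[2] = 5.1962i

X = [0, -5.1962i, 5.1962i]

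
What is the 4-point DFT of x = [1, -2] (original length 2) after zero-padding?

Original 2-point DFT: [-1, 3]
Zero-padded 4-point DFT provides frequency interpolation.

DFT_4([x, 0, ...]) = [-1, 1+2i, 3, 1-2i]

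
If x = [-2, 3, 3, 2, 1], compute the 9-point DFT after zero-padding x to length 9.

Original 5-point DFT: [7, -4.8090-2.4899i, -3.6910-0.2245i, -3.6910+0.2245i, -4.8090+2.4899i]
Zero-padded 9-point DFT provides frequency interpolation.

DFT_9([x, 0, ...]) = [7, -1.1206-6.9569i, -4.5321-1.6056i, -3.5000-0.8660i, -3.3473+0.1551i, -3.3473-0.1551i, -3.5000+0.8660i, -4.5321+1.6056i, -1.1206+6.9569i]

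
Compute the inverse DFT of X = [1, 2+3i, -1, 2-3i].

x[n] = (1/4) Σ(k=0 to 3) X[k] · e^(2πikn/4)

Computing each x[n]:
x[0] = 1
x[1] = -1
x[2] = -1
x[3] = 2

x = [1, -1, -1, 2]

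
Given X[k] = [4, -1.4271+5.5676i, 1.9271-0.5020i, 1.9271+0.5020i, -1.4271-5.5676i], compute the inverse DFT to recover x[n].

x[n] = (1/5) Σ(k=0 to 4) X[k] · e^(2πikn/5)

Computing each x[n]:
x[0] = 1
x[1] = -2
x[2] = 0
x[3] = 3
x[4] = 2

x = [1, -2, 0, 3, 2]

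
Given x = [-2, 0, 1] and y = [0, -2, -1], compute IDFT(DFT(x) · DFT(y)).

(x ⊛ y)[n] = Σ(m=0 to 2) x[m] · y[(n-m) mod 3]

Computing each output sample:
(x ⊛ y)[0] = -2
(x ⊛ y)[1] = 3
(x ⊛ y)[2] = 2

x ⊛ y = [-2, 3, 2]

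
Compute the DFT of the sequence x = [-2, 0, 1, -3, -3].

X[k] = Σ(n=0 to 4) x[n] · ω_5^(nk)
where ω_5 = e^(-2πi/5)

Computing each X[k]:
X[0] = -7
X[1] = -1.3090-5.2043i
X[2] = -0.1910+2.0409i
X[3] = -0.1910-2.0409i
X[4] = -1.3090+5.2043i

X = [-7, -1.3090-5.2043i, -0.1910+2.0409i, -0.1910-2.0409i, -1.3090+5.2043i]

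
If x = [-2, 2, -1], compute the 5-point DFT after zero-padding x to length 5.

Original 3-point DFT: [-1, -2.5000-2.5981i, -2.5000+2.5981i]
Zero-padded 5-point DFT provides frequency interpolation.

DFT_5([x, 0, ...]) = [-1, -0.5729-1.3143i, -3.9271-2.1266i, -3.9271+2.1266i, -0.5729+1.3143i]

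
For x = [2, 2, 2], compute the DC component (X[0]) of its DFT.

X[0] = Σ(n=0 to 2) x[n] · ω_3^0 = Σ x[n]
= (2) + (2) + (2)

X[0] = 6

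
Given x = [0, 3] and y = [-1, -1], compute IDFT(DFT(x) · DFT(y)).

(x ⊛ y)[n] = Σ(m=0 to 1) x[m] · y[(n-m) mod 2]

Computing each output sample:
(x ⊛ y)[0] = -3
(x ⊛ y)[1] = -3

x ⊛ y = [-3, -3]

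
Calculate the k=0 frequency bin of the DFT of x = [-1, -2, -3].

X[0] = Σ(n=0 to 2) x[n] · ω_3^0 = Σ x[n]
= (-1) + (-2) + (-3)

X[0] = -6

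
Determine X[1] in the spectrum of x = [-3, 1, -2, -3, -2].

X[1] = Σ(n=0 to 4) x[n] · ω_5^(1n) where ω_5 = e^(-2πi/5)
= (-3)·ω_5^0 + (1)·ω_5^1 + (-2)·ω_5^2 + (-3)·ω_5^3 + (-2)·ω_5^4

X[1] = 0.7361-3.4410i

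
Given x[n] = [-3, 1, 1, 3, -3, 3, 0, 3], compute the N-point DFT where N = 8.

X[k] = Σ(n=0 to 7) x[n] · ω_8^(nk)
where ω_8 = e^(-2πi/8)

Computing each X[k]:
X[0] = 5
X[1] = -1.4142+0.4142i
X[2] = -7+2i
X[3] = 1.4142+2.4142i
X[4] = -15
X[5] = 1.4142-2.4142i
X[6] = -7-2i
X[7] = -1.4142-0.4142i

X = [5, -1.4142+0.4142i, -7+2i, 1.4142+2.4142i, -15, 1.4142-2.4142i, -7-2i, -1.4142-0.4142i]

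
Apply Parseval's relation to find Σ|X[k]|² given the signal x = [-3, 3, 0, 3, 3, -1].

Parseval: Σ|x[n]|² = (1/N)Σ|X[k]|², so Σ|X[k]|² = N·Σ|x[n]|² = 6·37.0000

Σ|X[k]|² = N·Σ|x[n]|² = 6·37.0000 = 222.0000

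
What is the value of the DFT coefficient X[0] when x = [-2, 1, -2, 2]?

X[0] = Σ(n=0 to 3) x[n] · ω_4^0 = Σ x[n]
= (-2) + (1) + (-2) + (2)

X[0] = -1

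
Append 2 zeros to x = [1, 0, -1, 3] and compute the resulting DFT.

Original 4-point DFT: [3, 2+3i, -3, 2-3i]
Zero-padded 6-point DFT provides frequency interpolation.

DFT_6([x, 0, ...]) = [3, -1.5000+0.8660i, 4.5000-0.8660i, -3, 4.5000+0.8660i, -1.5000-0.8660i]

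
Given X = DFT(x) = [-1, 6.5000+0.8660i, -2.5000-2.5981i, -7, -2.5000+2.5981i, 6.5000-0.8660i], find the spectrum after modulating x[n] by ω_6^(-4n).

Modulation property: DFT(ω_6^(-4n)·x[n]) = X[(k-4) mod 6], so circularly shift X by 4 positions.

X[k-4] = [-2.5000-2.5981i, -7, -2.5000+2.5981i, 6.5000-0.8660i, -1, 6.5000+0.8660i]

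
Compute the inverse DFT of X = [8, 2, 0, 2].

x[n] = (1/4) Σ(k=0 to 3) X[k] · e^(2πikn/4)

Computing each x[n]:
x[0] = 3
x[1] = 2
x[2] = 1
x[3] = 2

x = [3, 2, 1, 2]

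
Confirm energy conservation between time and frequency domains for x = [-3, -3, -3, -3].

Time domain:
Σ|x[n]|² = |-3|² + |-3|² + |-3|² + |-3|² = 36.0000

Frequency domain:
(1/4)Σ|X[k]|² = (1/4)(|-12|² + |0|² + |0|² + |0|²) = (1/4)·144.0000 = 36.0000

Both sides agree, confirming Parseval's theorem.

Σ|x[n]|² = (1/N)Σ|X[k]|² = 36.0000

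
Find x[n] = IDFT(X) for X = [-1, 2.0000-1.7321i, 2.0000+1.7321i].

x[n] = (1/3) Σ(k=0 to 2) X[k] · e^(2πikn/3)

Computing each x[n]:
x[0] = 1
x[1] = 0
x[2] = -2

x = [1, 0, -2]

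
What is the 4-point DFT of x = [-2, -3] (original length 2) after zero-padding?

Original 2-point DFT: [-5, 1]
Zero-padded 4-point DFT provides frequency interpolation.

DFT_4([x, 0, ...]) = [-5, -2+3i, 1, -2-3i]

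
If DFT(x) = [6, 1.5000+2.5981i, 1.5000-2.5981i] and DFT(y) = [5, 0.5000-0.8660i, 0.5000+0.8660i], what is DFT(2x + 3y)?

By linearity: DFT(2x + 3y) = 2·DFT(x) + 3·DFT(y)
= 2·[6, 1.5000+2.5981i, 1.5000-2.5981i] + 3·[5, 0.5000-0.8660i, 0.5000+0.8660i]

Computing element-wise:
Z[0] = 2·(6) + 3·(5) = 27
Z[1] = 2·(1.5000+2.5981i) + 3·(0.5000-0.8660i) = 4.5000+2.5982i
Z[2] = 2·(1.5000-2.5981i) + 3·(0.5000+0.8660i) = 4.5000-2.5982i

DFT(2x + 3y) = 2·X + 3·Y = [27, 4.5000+2.5982i, 4.5000-2.5982i]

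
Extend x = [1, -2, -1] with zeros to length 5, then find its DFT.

Original 3-point DFT: [-2, 2.5000+0.8660i, 2.5000-0.8660i]
Zero-padded 5-point DFT provides frequency interpolation.

DFT_5([x, 0, ...]) = [-2, 1.1910+2.4899i, 2.3090+0.2245i, 2.3090-0.2245i, 1.1910-2.4899i]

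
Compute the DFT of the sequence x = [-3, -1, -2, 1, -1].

X[k] = Σ(n=0 to 4) x[n] · ω_5^(nk)
where ω_5 = e^(-2πi/5)

Computing each X[k]:
X[0] = -6
X[1] = -2.8090+1.7634i
X[2] = -1.6910-2.8532i
X[3] = -1.6910+2.8532i
X[4] = -2.8090-1.7634i

X = [-6, -2.8090+1.7634i, -1.6910-2.8532i, -1.6910+2.8532i, -2.8090-1.7634i]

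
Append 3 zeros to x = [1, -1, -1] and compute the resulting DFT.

Original 3-point DFT: [-1, 2, 2]
Zero-padded 6-point DFT provides frequency interpolation.

DFT_6([x, 0, ...]) = [-1, 1.0000+1.7321i, 2, 1, 2, 1.0000-1.7321i]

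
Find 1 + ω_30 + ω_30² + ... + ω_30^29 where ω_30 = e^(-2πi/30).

Sum of all nth roots of unity equals 0 for n > 1 (geometric series with r ≠ 1).

0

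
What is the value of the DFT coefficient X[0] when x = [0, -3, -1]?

X[0] = Σ(n=0 to 2) x[n] · ω_3^0 = Σ x[n]
= (0) + (-3) + (-1)

X[0] = -4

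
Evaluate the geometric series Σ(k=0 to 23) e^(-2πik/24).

Sum of all nth roots of unity equals 0 for n > 1 (geometric series with r ≠ 1).

0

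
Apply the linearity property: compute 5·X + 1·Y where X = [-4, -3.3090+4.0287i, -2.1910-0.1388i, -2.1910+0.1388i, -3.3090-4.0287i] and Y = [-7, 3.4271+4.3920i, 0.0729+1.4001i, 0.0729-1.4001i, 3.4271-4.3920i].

By linearity: DFT(5x + 1y) = 5·DFT(x) + 1·DFT(y)
= 5·[-4, -3.3090+4.0287i, -2.1910-0.1388i, -2.1910+0.1388i, -3.3090-4.0287i] + 1·[-7, 3.4271+4.3920i, 0.0729+1.4001i, 0.0729-1.4001i, 3.4271-4.3920i]

Computing element-wise:
Z[0] = 5·(-4) + 1·(-7) = -27
Z[1] = 5·(-3.3090+4.0287i) + 1·(3.4271+4.3920i) = -13.1179+24.5355i
Z[2] = 5·(-2.1910-0.1388i) + 1·(0.0729+1.4001i) = -10.8821+0.7061i
Z[3] = 5·(-2.1910+0.1388i) + 1·(0.0729-1.4001i) = -10.8821-0.7061i
Z[4] = 5·(-3.3090-4.0287i) + 1·(3.4271-4.3920i) = -13.1179-24.5355i

DFT(5x + 1y) = 5·X + 1·Y = [-27, -13.1179+24.5355i, -10.8821+0.7061i, -10.8821-0.7061i, -13.1179-24.5355i]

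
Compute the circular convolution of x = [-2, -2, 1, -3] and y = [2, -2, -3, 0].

(x ⊛ y)[n] = Σ(m=0 to 3) x[m] · y[(n-m) mod 4]

Computing each output sample:
(x ⊛ y)[0] = -1
(x ⊛ y)[1] = 9
(x ⊛ y)[2] = 12
(x ⊛ y)[3] = -2

x ⊛ y = [-1, 9, 12, -2]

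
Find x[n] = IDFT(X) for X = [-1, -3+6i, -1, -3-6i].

x[n] = (1/4) Σ(k=0 to 3) X[k] · e^(2πikn/4)

Computing each x[n]:
x[0] = -2
x[1] = -3
x[2] = 1
x[3] = 3

x = [-2, -3, 1, 3]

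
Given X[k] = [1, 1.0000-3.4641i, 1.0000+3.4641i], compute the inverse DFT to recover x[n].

x[n] = (1/3) Σ(k=0 to 2) X[k] · e^(2πikn/3)

Computing each x[n]:
x[0] = 1
x[1] = 2
x[2] = -2

x = [1, 2, -2]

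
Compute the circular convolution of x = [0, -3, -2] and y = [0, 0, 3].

(x ⊛ y)[n] = Σ(m=0 to 2) x[m] · y[(n-m) mod 3]

Computing each output sample:
(x ⊛ y)[0] = -9
(x ⊛ y)[1] = -6
(x ⊛ y)[2] = 0

x ⊛ y = [-9, -6, 0]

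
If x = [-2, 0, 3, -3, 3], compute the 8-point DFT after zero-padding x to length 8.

Original 5-point DFT: [1, -1.0729-0.6735i, -4.4271+7.4697i, -4.4271-7.4697i, -1.0729+0.6735i]
Zero-padded 8-point DFT provides frequency interpolation.

DFT_8([x, 0, ...]) = [1, -2.8787-0.8787i, -2-3i, -7.1213+5.1213i, 7, -7.1213-5.1213i, -2+3i, -2.8787+0.8787i]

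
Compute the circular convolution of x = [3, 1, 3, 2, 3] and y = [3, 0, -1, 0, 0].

(x ⊛ y)[n] = Σ(m=0 to 4) x[m] · y[(n-m) mod 5]

Computing each output sample:
(x ⊛ y)[0] = 7
(x ⊛ y)[1] = 0
(x ⊛ y)[2] = 6
(x ⊛ y)[3] = 5
(x ⊛ y)[4] = 6

x ⊛ y = [7, 0, 6, 5, 6]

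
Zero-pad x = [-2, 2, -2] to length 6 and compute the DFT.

Original 3-point DFT: [-2, -2.0000-3.4641i, -2.0000+3.4641i]
Zero-padded 6-point DFT provides frequency interpolation.

DFT_6([x, 0, ...]) = [-2, 0, -2.0000-3.4641i, -6, -2.0000+3.4641i, 0]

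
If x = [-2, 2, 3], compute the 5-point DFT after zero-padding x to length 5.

Original 3-point DFT: [3, -4.5000+0.8660i, -4.5000-0.8660i]
Zero-padded 5-point DFT provides frequency interpolation.

DFT_5([x, 0, ...]) = [3, -3.8090-3.6655i, -2.6910+1.6776i, -2.6910-1.6776i, -3.8090+3.6655i]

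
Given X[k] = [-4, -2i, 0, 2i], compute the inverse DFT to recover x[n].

x[n] = (1/4) Σ(k=0 to 3) X[k] · e^(2πikn/4)

Computing each x[n]:
x[0] = -1
x[1] = 0
x[2] = -1
x[3] = -2

x = [-1, 0, -1, -2]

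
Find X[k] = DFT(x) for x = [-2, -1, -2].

X[k] = Σ(n=0 to 2) x[n] · ω_3^(nk)
where ω_3 = e^(-2πi/3)

Computing each X[k]:
X[0] = -5
X[1] = -0.5000-0.8660i
X[2] = -0.5000+0.8660i

X = [-5, -0.5000-0.8660i, -0.5000+0.8660i]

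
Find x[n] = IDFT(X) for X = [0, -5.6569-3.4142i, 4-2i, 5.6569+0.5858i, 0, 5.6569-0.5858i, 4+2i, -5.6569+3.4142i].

x[n] = (1/8) Σ(k=0 to 7) X[k] · e^(2πikn/8)

Computing each x[n]:
x[0] = 1
x[1] = -1
x[2] = 0
x[3] = 2
x[4] = 1
x[5] = 2
x[6] = -2
x[7] = -3

x = [1, -1, 0, 2, 1, 2, -2, -3]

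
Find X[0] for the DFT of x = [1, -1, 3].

X[0] = Σ(n=0 to 2) x[n] · ω_3^0 = Σ x[n]
= (1) + (-1) + (3)

X[0] = 3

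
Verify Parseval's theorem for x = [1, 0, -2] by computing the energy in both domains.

Time domain:
Σ|x[n]|² = |1|² + |0|² + |-2|² = 5.0000

Frequency domain:
(1/3)Σ|X[k]|² = (1/3)(|-1|² + |2.0000-1.7321i|² + |2.0000+1.7321i|²) = (1/3)·15.0000 = 5.0000

Both sides agree, confirming Parseval's theorem.

Σ|x[n]|² = (1/N)Σ|X[k]|² = 5.0000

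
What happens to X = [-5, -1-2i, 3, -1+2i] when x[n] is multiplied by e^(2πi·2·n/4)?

Modulation property: DFT(ω_4^(-2n)·x[n]) = X[(k-2) mod 4], so circularly shift X by 2 positions.

X[k-2] = [3, -1+2i, -5, -1-2i]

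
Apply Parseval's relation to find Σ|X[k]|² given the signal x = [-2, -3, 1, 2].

Parseval: Σ|x[n]|² = (1/N)Σ|X[k]|², so Σ|X[k]|² = N·Σ|x[n]|² = 4·18.0000

Σ|X[k]|² = N·Σ|x[n]|² = 4·18.0000 = 72.0000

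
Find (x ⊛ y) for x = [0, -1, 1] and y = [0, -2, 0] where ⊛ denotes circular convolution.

(x ⊛ y)[n] = Σ(m=0 to 2) x[m] · y[(n-m) mod 3]

Computing each output sample:
(x ⊛ y)[0] = -2
(x ⊛ y)[1] = 0
(x ⊛ y)[2] = 2

x ⊛ y = [-2, 0, 2]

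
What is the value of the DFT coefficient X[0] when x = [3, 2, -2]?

X[0] = Σ(n=0 to 2) x[n] · ω_3^0 = Σ x[n]
= (3) + (2) + (-2)

X[0] = 3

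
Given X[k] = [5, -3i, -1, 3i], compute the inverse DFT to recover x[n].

x[n] = (1/4) Σ(k=0 to 3) X[k] · e^(2πikn/4)

Computing each x[n]:
x[0] = 1
x[1] = 3
x[2] = 1
x[3] = 0

x = [1, 3, 1, 0]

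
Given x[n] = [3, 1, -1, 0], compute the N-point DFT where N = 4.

X[k] = Σ(n=0 to 3) x[n] · ω_4^(nk)
where ω_4 = e^(-2πi/4)

Computing each X[k]:
X[0] = 3
X[1] = 4-1i
X[2] = 1
X[3] = 4+1i

X = [3, 4-1i, 1, 4+1i]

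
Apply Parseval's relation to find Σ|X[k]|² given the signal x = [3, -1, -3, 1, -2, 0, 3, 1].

Parseval: Σ|x[n]|² = (1/N)Σ|X[k]|², so Σ|X[k]|² = N·Σ|x[n]|² = 8·34.0000

Σ|X[k]|² = N·Σ|x[n]|² = 8·34.0000 = 272.0000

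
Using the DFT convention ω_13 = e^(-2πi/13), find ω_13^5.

ω_13^5 = e^(-2πi·5/13)
= cos(-2π·5/13) + i·sin(-2π·5/13)
= cos(-10π/13) + i·sin(-10π/13)

ω_13^5 = cos(-10π/13) + i·sin(-10π/13) = -0.7485-0.6631i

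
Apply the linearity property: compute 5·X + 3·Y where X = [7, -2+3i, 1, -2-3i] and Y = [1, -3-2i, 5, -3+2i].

By linearity: DFT(5x + 3y) = 5·DFT(x) + 3·DFT(y)
= 5·[7, -2+3i, 1, -2-3i] + 3·[1, -3-2i, 5, -3+2i]

Computing element-wise:
Z[0] = 5·(7) + 3·(1) = 38
Z[1] = 5·(-2+3i) + 3·(-3-2i) = -19+9i
Z[2] = 5·(1) + 3·(5) = 20
Z[3] = 5·(-2-3i) + 3·(-3+2i) = -19-9i

DFT(5x + 3y) = 5·X + 3·Y = [38, -19+9i, 20, -19-9i]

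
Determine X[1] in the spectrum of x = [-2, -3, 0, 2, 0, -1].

X[1] = Σ(n=0 to 5) x[n] · ω_6^(1n) where ω_6 = e^(-2πi/6)
= (-2)·ω_6^0 + (-3)·ω_6^1 + (0)·ω_6^2 + (2)·ω_6^3 + (0)·ω_6^4 + (-1)·ω_6^5

X[1] = -6.0000+1.7321i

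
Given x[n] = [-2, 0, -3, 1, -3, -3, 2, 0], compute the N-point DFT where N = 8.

X[k] = Σ(n=0 to 7) x[n] · ω_8^(nk)
where ω_8 = e^(-2πi/8)

Computing each X[k]:
X[0] = -8
X[1] = 2.4142+2.1716i
X[2] = -4+4i
X[3] = -0.4142-7.8284i
X[4] = -4
X[5] = -0.4142+7.8284i
X[6] = -4-4i
X[7] = 2.4142-2.1716i

X = [-8, 2.4142+2.1716i, -4+4i, -0.4142-7.8284i, -4, -0.4142+7.8284i, -4-4i, 2.4142-2.1716i]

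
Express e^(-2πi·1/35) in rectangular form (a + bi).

ω_35^1 = e^(-2πi·1/35)
= cos(-2π·1/35) + i·sin(-2π·1/35)
= cos(-2π/35) + i·sin(-2π/35)

ω_35^1 = cos(-2π/35) + i·sin(-2π/35) = 0.9839-0.1786i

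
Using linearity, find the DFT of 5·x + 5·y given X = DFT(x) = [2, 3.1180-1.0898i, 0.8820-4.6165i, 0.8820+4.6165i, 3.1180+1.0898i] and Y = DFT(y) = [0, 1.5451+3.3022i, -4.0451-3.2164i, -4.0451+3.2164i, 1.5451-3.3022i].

By linearity: DFT(5x + 5y) = 5·DFT(x) + 5·DFT(y)
= 5·[2, 3.1180-1.0898i, 0.8820-4.6165i, 0.8820+4.6165i, 3.1180+1.0898i] + 5·[0, 1.5451+3.3022i, -4.0451-3.2164i, -4.0451+3.2164i, 1.5451-3.3022i]

Computing element-wise:
Z[0] = 5·(2) + 5·(0) = 10
Z[1] = 5·(3.1180-1.0898i) + 5·(1.5451+3.3022i) = 23.3155+11.0620i
Z[2] = 5·(0.8820-4.6165i) + 5·(-4.0451-3.2164i) = -15.8155-39.1645i
Z[3] = 5·(0.8820+4.6165i) + 5·(-4.0451+3.2164i) = -15.8155+39.1645i
Z[4] = 5·(3.1180+1.0898i) + 5·(1.5451-3.3022i) = 23.3155-11.0620i

DFT(5x + 5y) = 5·X + 5·Y = [10, 23.3155+11.0620i, -15.8155-39.1645i, -15.8155+39.1645i, 23.3155-11.0620i]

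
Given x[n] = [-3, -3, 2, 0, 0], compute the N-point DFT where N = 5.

X[k] = Σ(n=0 to 4) x[n] · ω_5^(nk)
where ω_5 = e^(-2πi/5)

Computing each X[k]:
X[0] = -4
X[1] = -5.5451+1.6776i
X[2] = 0.0451+3.6655i
X[3] = 0.0451-3.6655i
X[4] = -5.5451-1.6776i

X = [-4, -5.5451+1.6776i, 0.0451+3.6655i, 0.0451-3.6655i, -5.5451-1.6776i]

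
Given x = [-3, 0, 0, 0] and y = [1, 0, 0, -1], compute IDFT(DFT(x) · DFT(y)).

(x ⊛ y)[n] = Σ(m=0 to 3) x[m] · y[(n-m) mod 4]

Computing each output sample:
(x ⊛ y)[0] = -3
(x ⊛ y)[1] = 0
(x ⊛ y)[2] = 0
(x ⊛ y)[3] = 3

x ⊛ y = [-3, 0, 0, 3]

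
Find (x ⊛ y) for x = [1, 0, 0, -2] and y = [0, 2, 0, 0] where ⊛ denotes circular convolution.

(x ⊛ y)[n] = Σ(m=0 to 3) x[m] · y[(n-m) mod 4]

Computing each output sample:
(x ⊛ y)[0] = -4
(x ⊛ y)[1] = 2
(x ⊛ y)[2] = 0
(x ⊛ y)[3] = 0

x ⊛ y = [-4, 2, 0, 0]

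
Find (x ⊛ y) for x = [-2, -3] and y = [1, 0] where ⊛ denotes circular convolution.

(x ⊛ y)[n] = Σ(m=0 to 1) x[m] · y[(n-m) mod 2]

Computing each output sample:
(x ⊛ y)[0] = -2
(x ⊛ y)[1] = -3

x ⊛ y = [-2, -3]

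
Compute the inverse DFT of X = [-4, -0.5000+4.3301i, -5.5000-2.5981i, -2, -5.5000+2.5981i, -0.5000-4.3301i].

x[n] = (1/6) Σ(k=0 to 5) X[k] · e^(2πikn/6)

Computing each x[n]:
x[0] = -3
x[1] = 0
x[2] = -2
x[3] = -2
x[4] = 2
x[5] = 1

x = [-3, 0, -2, -2, 2, 1]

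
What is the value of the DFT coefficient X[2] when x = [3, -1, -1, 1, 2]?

X[2] = Σ(n=0 to 4) x[n] · ω_5^(2n) where ω_5 = e^(-2πi/5)
= (3)·ω_5^0 + (-1)·ω_5^2 + (-1)·ω_5^4 + (1)·ω_5^6 + (2)·ω_5^8

X[2] = 2.1910-0.1388i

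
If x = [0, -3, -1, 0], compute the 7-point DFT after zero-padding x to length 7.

Original 4-point DFT: [-4, 1+3i, 2, 1-3i]
Zero-padded 7-point DFT provides frequency interpolation.

DFT_7([x, 0, ...]) = [-4, -1.6479+3.3204i, 1.5685+2.4909i, 2.0794+0.5198i, 2.0794-0.5198i, 1.5685-2.4909i, -1.6479-3.3204i]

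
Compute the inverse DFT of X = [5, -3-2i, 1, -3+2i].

x[n] = (1/4) Σ(k=0 to 3) X[k] · e^(2πikn/4)

Computing each x[n]:
x[0] = 0
x[1] = 2
x[2] = 3
x[3] = 0

x = [0, 2, 3, 0]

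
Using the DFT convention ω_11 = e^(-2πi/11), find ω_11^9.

ω_11^9 = e^(-2πi·9/11)
= cos(-2π·9/11) + i·sin(-2π·9/11)
= cos(-18π/11) + i·sin(-18π/11)

ω_11^9 = cos(-18π/11) + i·sin(-18π/11) = 0.4154+0.9096i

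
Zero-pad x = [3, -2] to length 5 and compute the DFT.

Original 2-point DFT: [1, 5]
Zero-padded 5-point DFT provides frequency interpolation.

DFT_5([x, 0, ...]) = [1, 2.3820+1.9021i, 4.6180+1.1756i, 4.6180-1.1756i, 2.3820-1.9021i]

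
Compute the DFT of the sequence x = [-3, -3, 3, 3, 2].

X[k] = Σ(n=0 to 4) x[n] · ω_5^(nk)
where ω_5 = e^(-2πi/5)

Computing each X[k]:
X[0] = 2
X[1] = -8.1631+4.7553i
X[2] = -0.3369+2.9389i
X[3] = -0.3369-2.9389i
X[4] = -8.1631-4.7553i

X = [2, -8.1631+4.7553i, -0.3369+2.9389i, -0.3369-2.9389i, -8.1631-4.7553i]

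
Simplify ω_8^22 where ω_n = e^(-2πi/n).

Since ω_8^8 = 1, powers reduce modulo 8.
22 mod 8 = 6
So ω_8^22 = ω_8^6 = e^(-2πi·6/8)

ω_8^22 = ω_8^6 = 1i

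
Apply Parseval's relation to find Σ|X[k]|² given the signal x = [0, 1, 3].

Parseval: Σ|x[n]|² = (1/N)Σ|X[k]|², so Σ|X[k]|² = N·Σ|x[n]|² = 3·10.0000

Σ|X[k]|² = N·Σ|x[n]|² = 3·10.0000 = 30.0000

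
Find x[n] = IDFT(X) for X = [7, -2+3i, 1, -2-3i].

x[n] = (1/4) Σ(k=0 to 3) X[k] · e^(2πikn/4)

Computing each x[n]:
x[0] = 1
x[1] = 0
x[2] = 3
x[3] = 3

x = [1, 0, 3, 3]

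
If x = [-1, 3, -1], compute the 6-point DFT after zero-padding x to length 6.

Original 3-point DFT: [1, -2.0000-3.4641i, -2.0000+3.4641i]
Zero-padded 6-point DFT provides frequency interpolation.

DFT_6([x, 0, ...]) = [1, 1.0000-1.7321i, -2.0000-3.4641i, -5, -2.0000+3.4641i, 1.0000+1.7321i]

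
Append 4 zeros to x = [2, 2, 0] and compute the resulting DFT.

Original 3-point DFT: [4, 1.0000-1.7321i, 1.0000+1.7321i]
Zero-padded 7-point DFT provides frequency interpolation.

DFT_7([x, 0, ...]) = [4, 3.2470-1.5637i, 1.5550-1.9499i, 0.1981-0.8678i, 0.1981+0.8678i, 1.5550+1.9499i, 3.2470+1.5637i]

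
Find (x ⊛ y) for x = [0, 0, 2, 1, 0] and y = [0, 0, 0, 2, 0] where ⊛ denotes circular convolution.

(x ⊛ y)[n] = Σ(m=0 to 4) x[m] · y[(n-m) mod 5]

Computing each output sample:
(x ⊛ y)[0] = 4
(x ⊛ y)[1] = 2
(x ⊛ y)[2] = 0
(x ⊛ y)[3] = 0
(x ⊛ y)[4] = 0

x ⊛ y = [4, 2, 0, 0, 0]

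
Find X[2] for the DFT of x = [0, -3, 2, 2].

X[2] = Σ(n=0 to 3) x[n] · ω_4^(2n) where ω_4 = e^(-2πi/4)
= (0)·ω_4^0 + (-3)·ω_4^2 + (2)·ω_4^4 + (2)·ω_4^6

X[2] = 3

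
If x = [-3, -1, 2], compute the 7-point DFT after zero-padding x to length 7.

Original 3-point DFT: [-2, -3.5000+2.5981i, -3.5000-2.5981i]
Zero-padded 7-point DFT provides frequency interpolation.

DFT_7([x, 0, ...]) = [-2, -4.0685-1.1680i, -4.5794+1.8427i, -0.8521+1.9975i, -0.8521-1.9975i, -4.5794-1.8427i, -4.0685+1.1680i]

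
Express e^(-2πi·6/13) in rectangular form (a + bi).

ω_13^6 = e^(-2πi·6/13)
= cos(-2π·6/13) + i·sin(-2π·6/13)
= cos(-12π/13) + i·sin(-12π/13)

ω_13^6 = cos(-12π/13) + i·sin(-12π/13) = -0.9709-0.2393i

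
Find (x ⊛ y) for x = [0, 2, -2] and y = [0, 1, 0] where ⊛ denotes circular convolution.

(x ⊛ y)[n] = Σ(m=0 to 2) x[m] · y[(n-m) mod 3]

Computing each output sample:
(x ⊛ y)[0] = -2
(x ⊛ y)[1] = 0
(x ⊛ y)[2] = 2

x ⊛ y = [-2, 0, 2]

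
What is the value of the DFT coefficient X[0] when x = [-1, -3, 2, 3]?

X[0] = Σ(n=0 to 3) x[n] · ω_4^0 = Σ x[n]
= (-1) + (-3) + (2) + (3)

X[0] = 1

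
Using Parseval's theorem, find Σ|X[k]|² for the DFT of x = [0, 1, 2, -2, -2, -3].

Parseval: Σ|x[n]|² = (1/N)Σ|X[k]|², so Σ|X[k]|² = N·Σ|x[n]|² = 6·22.0000

Σ|X[k]|² = N·Σ|x[n]|² = 6·22.0000 = 132.0000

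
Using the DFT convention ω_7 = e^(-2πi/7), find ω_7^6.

ω_7^6 = e^(-2πi·6/7)
= cos(-2π·6/7) + i·sin(-2π·6/7)
= cos(-12π/7) + i·sin(-12π/7)

ω_7^6 = cos(-12π/7) + i·sin(-12π/7) = 0.6235+0.7818i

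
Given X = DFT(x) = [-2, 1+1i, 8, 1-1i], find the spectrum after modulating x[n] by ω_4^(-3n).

Modulation property: DFT(ω_4^(-3n)·x[n]) = X[(k-3) mod 4], so circularly shift X by 3 positions.

X[k-3] = [1+1i, 8, 1-1i, -2]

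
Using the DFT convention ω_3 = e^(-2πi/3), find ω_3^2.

ω_3^2 = e^(-2πi·2/3)
= cos(-2π·2/3) + i·sin(-2π·2/3)
= cos(-4π/3) + i·sin(-4π/3)

ω_3^2 = cos(-4π/3) + i·sin(-4π/3) = -0.5000+0.8660i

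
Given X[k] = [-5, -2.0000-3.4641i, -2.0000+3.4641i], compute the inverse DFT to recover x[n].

x[n] = (1/3) Σ(k=0 to 2) X[k] · e^(2πikn/3)

Computing each x[n]:
x[0] = -3
x[1] = 1
x[2] = -3

x = [-3, 1, -3]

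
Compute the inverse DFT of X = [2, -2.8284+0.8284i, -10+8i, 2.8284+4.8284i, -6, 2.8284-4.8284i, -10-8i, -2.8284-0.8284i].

x[n] = (1/8) Σ(k=0 to 7) X[k] · e^(2πikn/8)

Computing each x[n]:
x[0] = -3
x[1] = -3
x[2] = 3
x[3] = 3
x[4] = -3
x[5] = 1
x[6] = 1
x[7] = 3

x = [-3, -3, 3, 3, -3, 1, 1, 3]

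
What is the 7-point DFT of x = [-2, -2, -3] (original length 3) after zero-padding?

Original 3-point DFT: [-7, 0.5000-0.8660i, 0.5000+0.8660i]
Zero-padded 7-point DFT provides frequency interpolation.

DFT_7([x, 0, ...]) = [-7, -2.5794+4.4884i, 1.1479+0.6482i, -2.0685-1.4777i, -2.0685+1.4777i, 1.1479-0.6482i, -2.5794-4.4884i]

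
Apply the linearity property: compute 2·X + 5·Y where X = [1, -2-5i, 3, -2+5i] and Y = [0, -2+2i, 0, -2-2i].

By linearity: DFT(2x + 5y) = 2·DFT(x) + 5·DFT(y)
= 2·[1, -2-5i, 3, -2+5i] + 5·[0, -2+2i, 0, -2-2i]

Computing element-wise:
Z[0] = 2·(1) + 5·(0) = 2
Z[1] = 2·(-2-5i) + 5·(-2+2i) = -14
Z[2] = 2·(3) + 5·(0) = 6
Z[3] = 2·(-2+5i) + 5·(-2-2i) = -14

DFT(2x + 5y) = 2·X + 5·Y = [2, -14, 6, -14]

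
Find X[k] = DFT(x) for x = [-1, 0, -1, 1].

X[k] = Σ(n=0 to 3) x[n] · ω_4^(nk)
where ω_4 = e^(-2πi/4)

Computing each X[k]:
X[0] = -1
X[1] = 1i
X[2] = -3
X[3] = -1i

X = [-1, 1i, -3, -1i]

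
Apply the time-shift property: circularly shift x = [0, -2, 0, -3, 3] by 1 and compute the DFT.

Time shift by 1: X_shifted[k] = ω_5^(1k) · X[k]
Shifted x = [3, 0, -2, 0, -3]

DFT(x[n-1]) = [-2, 3.6910-1.6776i, 4.8090-3.6655i, 4.8090+3.6655i, 3.6910+1.6776i]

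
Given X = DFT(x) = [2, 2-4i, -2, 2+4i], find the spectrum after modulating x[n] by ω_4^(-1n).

Modulation property: DFT(ω_4^(-1n)·x[n]) = X[(k-1) mod 4], so circularly shift X by 1 positions.

X[k-1] = [2+4i, 2, 2-4i, -2]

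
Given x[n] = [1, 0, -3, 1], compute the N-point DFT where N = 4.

X[k] = Σ(n=0 to 3) x[n] · ω_4^(nk)
where ω_4 = e^(-2πi/4)

Computing each X[k]:
X[0] = -1
X[1] = 4+1i
X[2] = -3
X[3] = 4-1i

X = [-1, 4+1i, -3, 4-1i]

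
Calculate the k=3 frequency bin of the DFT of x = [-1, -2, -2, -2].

X[3] = Σ(n=0 to 3) x[n] · ω_4^(3n) where ω_4 = e^(-2πi/4)
= (-1)·ω_4^0 + (-2)·ω_4^3 + (-2)·ω_4^6 + (-2)·ω_4^9

X[3] = 1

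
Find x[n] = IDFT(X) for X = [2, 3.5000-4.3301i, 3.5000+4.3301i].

x[n] = (1/3) Σ(k=0 to 2) X[k] · e^(2πikn/3)

Computing each x[n]:
x[0] = 3
x[1] = 2
x[2] = -3

x = [3, 2, -3]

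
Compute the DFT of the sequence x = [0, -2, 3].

X[k] = Σ(n=0 to 2) x[n] · ω_3^(nk)
where ω_3 = e^(-2πi/3)

Computing each X[k]:
X[0] = 1
X[1] = -0.5000+4.3301i
X[2] = -0.5000-4.3301i

X = [1, -0.5000+4.3301i, -0.5000-4.3301i]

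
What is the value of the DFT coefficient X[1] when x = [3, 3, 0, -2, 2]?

X[1] = Σ(n=0 to 4) x[n] · ω_5^(1n) where ω_5 = e^(-2πi/5)
= (3)·ω_5^0 + (3)·ω_5^1 + (0)·ω_5^2 + (-2)·ω_5^3 + (2)·ω_5^4

X[1] = 6.1631-2.1266i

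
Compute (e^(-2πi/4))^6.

Since ω_4^4 = 1, powers reduce modulo 4.
6 mod 4 = 2
So ω_4^6 = ω_4^2 = e^(-2πi·2/4)

ω_4^6 = ω_4^2 = -1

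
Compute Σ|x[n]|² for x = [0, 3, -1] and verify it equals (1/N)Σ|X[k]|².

Time domain:
Σ|x[n]|² = |0|² + |3|² + |-1|² = 10.0000

Frequency domain:
(1/3)Σ|X[k]|² = (1/3)(|2|² + |-1.0000-3.4641i|² + |-1.0000+3.4641i|²) = (1/3)·30.0000 = 10.0000

Both sides agree, confirming Parseval's theorem.

Σ|x[n]|² = (1/N)Σ|X[k]|² = 10.0000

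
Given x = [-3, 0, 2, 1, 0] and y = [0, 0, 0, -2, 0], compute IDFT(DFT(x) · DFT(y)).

(x ⊛ y)[n] = Σ(m=0 to 4) x[m] · y[(n-m) mod 5]

Computing each output sample:
(x ⊛ y)[0] = -4
(x ⊛ y)[1] = -2
(x ⊛ y)[2] = 0
(x ⊛ y)[3] = 6
(x ⊛ y)[4] = 0

x ⊛ y = [-4, -2, 0, 6, 0]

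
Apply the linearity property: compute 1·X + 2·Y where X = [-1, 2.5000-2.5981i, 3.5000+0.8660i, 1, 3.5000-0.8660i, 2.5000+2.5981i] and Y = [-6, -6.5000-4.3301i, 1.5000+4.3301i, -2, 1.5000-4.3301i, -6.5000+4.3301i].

By linearity: DFT(1x + 2y) = 1·DFT(x) + 2·DFT(y)
= 1·[-1, 2.5000-2.5981i, 3.5000+0.8660i, 1, 3.5000-0.8660i, 2.5000+2.5981i] + 2·[-6, -6.5000-4.3301i, 1.5000+4.3301i, -2, 1.5000-4.3301i, -6.5000+4.3301i]

Computing element-wise:
Z[0] = 1·(-1) + 2·(-6) = -13
Z[1] = 1·(2.5000-2.5981i) + 2·(-6.5000-4.3301i) = -10.5000-11.2583i
Z[2] = 1·(3.5000+0.8660i) + 2·(1.5000+4.3301i) = 6.5000+9.5262i
Z[3] = 1·(1) + 2·(-2) = -3
Z[4] = 1·(3.5000-0.8660i) + 2·(1.5000-4.3301i) = 6.5000-9.5262i
Z[5] = 1·(2.5000+2.5981i) + 2·(-6.5000+4.3301i) = -10.5000+11.2583i

DFT(1x + 2y) = 1·X + 2·Y = [-13, -10.5000-11.2583i, 6.5000+9.5262i, -3, 6.5000-9.5262i, -10.5000+11.2583i]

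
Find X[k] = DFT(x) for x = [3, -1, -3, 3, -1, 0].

X[k] = Σ(n=0 to 5) x[n] · ω_6^(nk)
where ω_6 = e^(-2πi/6)

Computing each X[k]:
X[0] = 1
X[1] = 1.5000+2.5981i
X[2] = 8.5000-0.8660i
X[3] = -3
X[4] = 8.5000+0.8660i
X[5] = 1.5000-2.5981i

X = [1, 1.5000+2.5981i, 8.5000-0.8660i, -3, 8.5000+0.8660i, 1.5000-2.5981i]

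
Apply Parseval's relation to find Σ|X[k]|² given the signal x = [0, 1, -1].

Parseval: Σ|x[n]|² = (1/N)Σ|X[k]|², so Σ|X[k]|² = N·Σ|x[n]|² = 3·2.0000

Σ|X[k]|² = N·Σ|x[n]|² = 3·2.0000 = 6.0000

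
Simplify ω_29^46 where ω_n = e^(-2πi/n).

Since ω_29^29 = 1, powers reduce modulo 29.
46 mod 29 = 17
So ω_29^46 = ω_29^17 = e^(-2πi·17/29)

ω_29^46 = ω_29^17 = -0.8569+0.5156i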